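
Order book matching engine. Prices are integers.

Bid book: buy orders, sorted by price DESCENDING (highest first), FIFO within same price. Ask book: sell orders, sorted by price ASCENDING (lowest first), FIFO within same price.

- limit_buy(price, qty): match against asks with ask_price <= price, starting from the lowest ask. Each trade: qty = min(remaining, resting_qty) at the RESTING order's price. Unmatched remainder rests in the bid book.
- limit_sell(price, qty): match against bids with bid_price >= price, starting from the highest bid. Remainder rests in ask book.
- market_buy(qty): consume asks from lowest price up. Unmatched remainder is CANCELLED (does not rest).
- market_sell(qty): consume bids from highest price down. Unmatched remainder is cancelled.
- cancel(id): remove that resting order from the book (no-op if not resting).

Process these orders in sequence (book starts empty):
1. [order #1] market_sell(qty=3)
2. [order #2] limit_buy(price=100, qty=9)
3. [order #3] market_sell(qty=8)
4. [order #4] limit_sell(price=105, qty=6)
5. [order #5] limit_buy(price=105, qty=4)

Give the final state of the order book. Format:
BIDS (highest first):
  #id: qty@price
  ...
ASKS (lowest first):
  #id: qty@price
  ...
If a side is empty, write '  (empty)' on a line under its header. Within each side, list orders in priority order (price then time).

After op 1 [order #1] market_sell(qty=3): fills=none; bids=[-] asks=[-]
After op 2 [order #2] limit_buy(price=100, qty=9): fills=none; bids=[#2:9@100] asks=[-]
After op 3 [order #3] market_sell(qty=8): fills=#2x#3:8@100; bids=[#2:1@100] asks=[-]
After op 4 [order #4] limit_sell(price=105, qty=6): fills=none; bids=[#2:1@100] asks=[#4:6@105]
After op 5 [order #5] limit_buy(price=105, qty=4): fills=#5x#4:4@105; bids=[#2:1@100] asks=[#4:2@105]

Answer: BIDS (highest first):
  #2: 1@100
ASKS (lowest first):
  #4: 2@105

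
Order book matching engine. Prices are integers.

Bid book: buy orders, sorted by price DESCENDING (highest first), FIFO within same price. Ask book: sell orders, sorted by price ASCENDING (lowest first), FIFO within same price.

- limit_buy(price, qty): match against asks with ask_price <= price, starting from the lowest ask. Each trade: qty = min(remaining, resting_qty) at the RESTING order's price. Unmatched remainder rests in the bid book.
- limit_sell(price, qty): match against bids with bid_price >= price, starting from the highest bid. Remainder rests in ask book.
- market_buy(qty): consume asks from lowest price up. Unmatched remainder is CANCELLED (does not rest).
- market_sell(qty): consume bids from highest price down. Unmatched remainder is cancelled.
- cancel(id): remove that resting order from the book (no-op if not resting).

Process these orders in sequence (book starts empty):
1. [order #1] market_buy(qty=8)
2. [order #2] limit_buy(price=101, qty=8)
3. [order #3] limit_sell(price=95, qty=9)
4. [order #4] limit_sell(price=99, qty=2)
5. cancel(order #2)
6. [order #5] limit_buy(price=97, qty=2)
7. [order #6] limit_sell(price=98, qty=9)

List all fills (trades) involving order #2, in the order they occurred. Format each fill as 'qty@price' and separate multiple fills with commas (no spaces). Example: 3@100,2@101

Answer: 8@101

Derivation:
After op 1 [order #1] market_buy(qty=8): fills=none; bids=[-] asks=[-]
After op 2 [order #2] limit_buy(price=101, qty=8): fills=none; bids=[#2:8@101] asks=[-]
After op 3 [order #3] limit_sell(price=95, qty=9): fills=#2x#3:8@101; bids=[-] asks=[#3:1@95]
After op 4 [order #4] limit_sell(price=99, qty=2): fills=none; bids=[-] asks=[#3:1@95 #4:2@99]
After op 5 cancel(order #2): fills=none; bids=[-] asks=[#3:1@95 #4:2@99]
After op 6 [order #5] limit_buy(price=97, qty=2): fills=#5x#3:1@95; bids=[#5:1@97] asks=[#4:2@99]
After op 7 [order #6] limit_sell(price=98, qty=9): fills=none; bids=[#5:1@97] asks=[#6:9@98 #4:2@99]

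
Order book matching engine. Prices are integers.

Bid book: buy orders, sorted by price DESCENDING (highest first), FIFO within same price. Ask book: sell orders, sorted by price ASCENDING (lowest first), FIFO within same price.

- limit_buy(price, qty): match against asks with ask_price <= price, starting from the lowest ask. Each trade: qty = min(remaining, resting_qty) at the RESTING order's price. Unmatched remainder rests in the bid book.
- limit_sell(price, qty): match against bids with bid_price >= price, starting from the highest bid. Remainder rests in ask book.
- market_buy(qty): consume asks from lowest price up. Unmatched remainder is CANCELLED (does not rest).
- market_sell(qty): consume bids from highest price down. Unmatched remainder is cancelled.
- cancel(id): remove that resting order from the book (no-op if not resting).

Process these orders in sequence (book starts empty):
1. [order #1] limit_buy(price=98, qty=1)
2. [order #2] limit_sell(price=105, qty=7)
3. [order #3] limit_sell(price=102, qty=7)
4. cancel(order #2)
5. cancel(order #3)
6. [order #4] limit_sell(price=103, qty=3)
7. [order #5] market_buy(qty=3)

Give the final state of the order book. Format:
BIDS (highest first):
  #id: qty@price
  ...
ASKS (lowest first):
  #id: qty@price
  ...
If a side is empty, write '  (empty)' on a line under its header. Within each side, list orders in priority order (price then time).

After op 1 [order #1] limit_buy(price=98, qty=1): fills=none; bids=[#1:1@98] asks=[-]
After op 2 [order #2] limit_sell(price=105, qty=7): fills=none; bids=[#1:1@98] asks=[#2:7@105]
After op 3 [order #3] limit_sell(price=102, qty=7): fills=none; bids=[#1:1@98] asks=[#3:7@102 #2:7@105]
After op 4 cancel(order #2): fills=none; bids=[#1:1@98] asks=[#3:7@102]
After op 5 cancel(order #3): fills=none; bids=[#1:1@98] asks=[-]
After op 6 [order #4] limit_sell(price=103, qty=3): fills=none; bids=[#1:1@98] asks=[#4:3@103]
After op 7 [order #5] market_buy(qty=3): fills=#5x#4:3@103; bids=[#1:1@98] asks=[-]

Answer: BIDS (highest first):
  #1: 1@98
ASKS (lowest first):
  (empty)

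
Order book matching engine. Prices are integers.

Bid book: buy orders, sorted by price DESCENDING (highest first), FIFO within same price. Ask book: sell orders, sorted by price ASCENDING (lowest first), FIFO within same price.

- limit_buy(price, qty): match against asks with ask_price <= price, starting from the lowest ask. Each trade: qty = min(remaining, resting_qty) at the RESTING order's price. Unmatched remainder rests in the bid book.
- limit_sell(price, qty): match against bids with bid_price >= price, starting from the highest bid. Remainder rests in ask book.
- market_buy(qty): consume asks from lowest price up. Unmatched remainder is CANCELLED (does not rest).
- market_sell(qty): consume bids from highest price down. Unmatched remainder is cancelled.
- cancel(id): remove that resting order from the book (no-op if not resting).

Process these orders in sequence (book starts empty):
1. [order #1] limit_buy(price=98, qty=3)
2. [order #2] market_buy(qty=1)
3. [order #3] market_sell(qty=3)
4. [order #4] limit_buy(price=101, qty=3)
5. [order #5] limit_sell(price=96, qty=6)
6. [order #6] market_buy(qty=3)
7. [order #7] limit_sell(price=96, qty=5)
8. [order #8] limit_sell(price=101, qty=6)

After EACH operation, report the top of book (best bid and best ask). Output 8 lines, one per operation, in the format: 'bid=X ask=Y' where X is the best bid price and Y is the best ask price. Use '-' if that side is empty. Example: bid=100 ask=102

After op 1 [order #1] limit_buy(price=98, qty=3): fills=none; bids=[#1:3@98] asks=[-]
After op 2 [order #2] market_buy(qty=1): fills=none; bids=[#1:3@98] asks=[-]
After op 3 [order #3] market_sell(qty=3): fills=#1x#3:3@98; bids=[-] asks=[-]
After op 4 [order #4] limit_buy(price=101, qty=3): fills=none; bids=[#4:3@101] asks=[-]
After op 5 [order #5] limit_sell(price=96, qty=6): fills=#4x#5:3@101; bids=[-] asks=[#5:3@96]
After op 6 [order #6] market_buy(qty=3): fills=#6x#5:3@96; bids=[-] asks=[-]
After op 7 [order #7] limit_sell(price=96, qty=5): fills=none; bids=[-] asks=[#7:5@96]
After op 8 [order #8] limit_sell(price=101, qty=6): fills=none; bids=[-] asks=[#7:5@96 #8:6@101]

Answer: bid=98 ask=-
bid=98 ask=-
bid=- ask=-
bid=101 ask=-
bid=- ask=96
bid=- ask=-
bid=- ask=96
bid=- ask=96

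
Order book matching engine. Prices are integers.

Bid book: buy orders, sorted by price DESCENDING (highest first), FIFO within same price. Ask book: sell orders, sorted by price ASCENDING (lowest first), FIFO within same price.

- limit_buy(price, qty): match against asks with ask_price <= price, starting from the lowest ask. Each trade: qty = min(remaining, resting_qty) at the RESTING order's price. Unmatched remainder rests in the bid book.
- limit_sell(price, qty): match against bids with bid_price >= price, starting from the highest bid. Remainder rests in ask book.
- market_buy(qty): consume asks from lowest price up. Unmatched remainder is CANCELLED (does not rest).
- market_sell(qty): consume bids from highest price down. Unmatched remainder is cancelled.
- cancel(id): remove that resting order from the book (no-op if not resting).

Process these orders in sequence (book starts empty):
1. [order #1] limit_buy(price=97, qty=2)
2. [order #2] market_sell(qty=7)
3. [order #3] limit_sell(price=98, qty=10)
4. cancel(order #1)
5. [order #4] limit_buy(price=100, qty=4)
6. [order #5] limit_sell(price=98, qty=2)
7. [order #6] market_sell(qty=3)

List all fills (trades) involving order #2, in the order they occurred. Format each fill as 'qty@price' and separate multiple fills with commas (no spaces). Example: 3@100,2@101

After op 1 [order #1] limit_buy(price=97, qty=2): fills=none; bids=[#1:2@97] asks=[-]
After op 2 [order #2] market_sell(qty=7): fills=#1x#2:2@97; bids=[-] asks=[-]
After op 3 [order #3] limit_sell(price=98, qty=10): fills=none; bids=[-] asks=[#3:10@98]
After op 4 cancel(order #1): fills=none; bids=[-] asks=[#3:10@98]
After op 5 [order #4] limit_buy(price=100, qty=4): fills=#4x#3:4@98; bids=[-] asks=[#3:6@98]
After op 6 [order #5] limit_sell(price=98, qty=2): fills=none; bids=[-] asks=[#3:6@98 #5:2@98]
After op 7 [order #6] market_sell(qty=3): fills=none; bids=[-] asks=[#3:6@98 #5:2@98]

Answer: 2@97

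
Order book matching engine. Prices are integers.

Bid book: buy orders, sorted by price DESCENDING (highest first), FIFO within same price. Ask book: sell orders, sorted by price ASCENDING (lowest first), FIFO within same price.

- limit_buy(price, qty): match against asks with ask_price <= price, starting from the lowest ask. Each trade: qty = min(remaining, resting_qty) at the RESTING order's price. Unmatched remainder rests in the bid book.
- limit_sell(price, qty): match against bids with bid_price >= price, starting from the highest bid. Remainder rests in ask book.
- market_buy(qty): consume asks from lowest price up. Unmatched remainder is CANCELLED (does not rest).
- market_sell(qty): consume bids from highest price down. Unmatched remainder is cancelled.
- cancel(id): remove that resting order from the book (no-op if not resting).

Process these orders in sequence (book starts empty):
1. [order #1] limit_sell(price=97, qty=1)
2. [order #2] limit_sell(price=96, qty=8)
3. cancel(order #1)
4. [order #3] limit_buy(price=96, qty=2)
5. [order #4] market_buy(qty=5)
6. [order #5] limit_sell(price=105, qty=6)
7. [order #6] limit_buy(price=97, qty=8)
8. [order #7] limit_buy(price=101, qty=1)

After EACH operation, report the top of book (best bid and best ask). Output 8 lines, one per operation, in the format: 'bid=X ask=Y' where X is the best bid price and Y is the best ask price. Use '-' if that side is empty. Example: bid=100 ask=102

After op 1 [order #1] limit_sell(price=97, qty=1): fills=none; bids=[-] asks=[#1:1@97]
After op 2 [order #2] limit_sell(price=96, qty=8): fills=none; bids=[-] asks=[#2:8@96 #1:1@97]
After op 3 cancel(order #1): fills=none; bids=[-] asks=[#2:8@96]
After op 4 [order #3] limit_buy(price=96, qty=2): fills=#3x#2:2@96; bids=[-] asks=[#2:6@96]
After op 5 [order #4] market_buy(qty=5): fills=#4x#2:5@96; bids=[-] asks=[#2:1@96]
After op 6 [order #5] limit_sell(price=105, qty=6): fills=none; bids=[-] asks=[#2:1@96 #5:6@105]
After op 7 [order #6] limit_buy(price=97, qty=8): fills=#6x#2:1@96; bids=[#6:7@97] asks=[#5:6@105]
After op 8 [order #7] limit_buy(price=101, qty=1): fills=none; bids=[#7:1@101 #6:7@97] asks=[#5:6@105]

Answer: bid=- ask=97
bid=- ask=96
bid=- ask=96
bid=- ask=96
bid=- ask=96
bid=- ask=96
bid=97 ask=105
bid=101 ask=105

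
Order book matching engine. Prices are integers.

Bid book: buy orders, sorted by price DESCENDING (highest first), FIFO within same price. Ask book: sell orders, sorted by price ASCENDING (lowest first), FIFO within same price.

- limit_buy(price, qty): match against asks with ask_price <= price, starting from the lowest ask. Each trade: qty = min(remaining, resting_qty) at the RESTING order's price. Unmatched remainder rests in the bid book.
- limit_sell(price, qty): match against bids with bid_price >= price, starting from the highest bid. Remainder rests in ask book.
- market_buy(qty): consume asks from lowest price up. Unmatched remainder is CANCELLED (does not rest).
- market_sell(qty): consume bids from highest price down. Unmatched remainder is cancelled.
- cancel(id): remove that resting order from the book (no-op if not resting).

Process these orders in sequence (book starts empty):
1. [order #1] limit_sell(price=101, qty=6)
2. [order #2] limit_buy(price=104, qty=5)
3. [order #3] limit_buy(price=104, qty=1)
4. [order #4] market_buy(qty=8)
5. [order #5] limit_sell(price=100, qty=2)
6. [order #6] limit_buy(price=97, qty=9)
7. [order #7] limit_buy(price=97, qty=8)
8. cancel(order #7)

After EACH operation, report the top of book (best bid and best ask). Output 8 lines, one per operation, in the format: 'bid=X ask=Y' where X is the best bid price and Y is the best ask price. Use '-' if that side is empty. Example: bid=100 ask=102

After op 1 [order #1] limit_sell(price=101, qty=6): fills=none; bids=[-] asks=[#1:6@101]
After op 2 [order #2] limit_buy(price=104, qty=5): fills=#2x#1:5@101; bids=[-] asks=[#1:1@101]
After op 3 [order #3] limit_buy(price=104, qty=1): fills=#3x#1:1@101; bids=[-] asks=[-]
After op 4 [order #4] market_buy(qty=8): fills=none; bids=[-] asks=[-]
After op 5 [order #5] limit_sell(price=100, qty=2): fills=none; bids=[-] asks=[#5:2@100]
After op 6 [order #6] limit_buy(price=97, qty=9): fills=none; bids=[#6:9@97] asks=[#5:2@100]
After op 7 [order #7] limit_buy(price=97, qty=8): fills=none; bids=[#6:9@97 #7:8@97] asks=[#5:2@100]
After op 8 cancel(order #7): fills=none; bids=[#6:9@97] asks=[#5:2@100]

Answer: bid=- ask=101
bid=- ask=101
bid=- ask=-
bid=- ask=-
bid=- ask=100
bid=97 ask=100
bid=97 ask=100
bid=97 ask=100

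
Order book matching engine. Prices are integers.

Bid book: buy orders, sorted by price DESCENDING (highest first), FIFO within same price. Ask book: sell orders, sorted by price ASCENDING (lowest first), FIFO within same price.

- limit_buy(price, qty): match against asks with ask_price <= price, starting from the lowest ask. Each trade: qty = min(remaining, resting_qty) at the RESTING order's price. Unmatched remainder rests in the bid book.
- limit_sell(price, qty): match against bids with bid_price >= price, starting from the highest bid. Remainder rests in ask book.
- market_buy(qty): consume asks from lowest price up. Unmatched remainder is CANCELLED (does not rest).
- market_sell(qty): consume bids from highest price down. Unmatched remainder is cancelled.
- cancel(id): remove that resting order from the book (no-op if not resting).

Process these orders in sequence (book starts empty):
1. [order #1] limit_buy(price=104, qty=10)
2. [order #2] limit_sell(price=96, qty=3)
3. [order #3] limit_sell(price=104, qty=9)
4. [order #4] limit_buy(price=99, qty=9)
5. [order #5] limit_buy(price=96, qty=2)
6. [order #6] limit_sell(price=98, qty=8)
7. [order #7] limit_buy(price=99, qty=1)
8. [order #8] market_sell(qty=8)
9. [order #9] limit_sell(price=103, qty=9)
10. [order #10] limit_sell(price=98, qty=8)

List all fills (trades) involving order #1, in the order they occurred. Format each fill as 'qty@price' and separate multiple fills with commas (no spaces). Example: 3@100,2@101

Answer: 3@104,7@104

Derivation:
After op 1 [order #1] limit_buy(price=104, qty=10): fills=none; bids=[#1:10@104] asks=[-]
After op 2 [order #2] limit_sell(price=96, qty=3): fills=#1x#2:3@104; bids=[#1:7@104] asks=[-]
After op 3 [order #3] limit_sell(price=104, qty=9): fills=#1x#3:7@104; bids=[-] asks=[#3:2@104]
After op 4 [order #4] limit_buy(price=99, qty=9): fills=none; bids=[#4:9@99] asks=[#3:2@104]
After op 5 [order #5] limit_buy(price=96, qty=2): fills=none; bids=[#4:9@99 #5:2@96] asks=[#3:2@104]
After op 6 [order #6] limit_sell(price=98, qty=8): fills=#4x#6:8@99; bids=[#4:1@99 #5:2@96] asks=[#3:2@104]
After op 7 [order #7] limit_buy(price=99, qty=1): fills=none; bids=[#4:1@99 #7:1@99 #5:2@96] asks=[#3:2@104]
After op 8 [order #8] market_sell(qty=8): fills=#4x#8:1@99 #7x#8:1@99 #5x#8:2@96; bids=[-] asks=[#3:2@104]
After op 9 [order #9] limit_sell(price=103, qty=9): fills=none; bids=[-] asks=[#9:9@103 #3:2@104]
After op 10 [order #10] limit_sell(price=98, qty=8): fills=none; bids=[-] asks=[#10:8@98 #9:9@103 #3:2@104]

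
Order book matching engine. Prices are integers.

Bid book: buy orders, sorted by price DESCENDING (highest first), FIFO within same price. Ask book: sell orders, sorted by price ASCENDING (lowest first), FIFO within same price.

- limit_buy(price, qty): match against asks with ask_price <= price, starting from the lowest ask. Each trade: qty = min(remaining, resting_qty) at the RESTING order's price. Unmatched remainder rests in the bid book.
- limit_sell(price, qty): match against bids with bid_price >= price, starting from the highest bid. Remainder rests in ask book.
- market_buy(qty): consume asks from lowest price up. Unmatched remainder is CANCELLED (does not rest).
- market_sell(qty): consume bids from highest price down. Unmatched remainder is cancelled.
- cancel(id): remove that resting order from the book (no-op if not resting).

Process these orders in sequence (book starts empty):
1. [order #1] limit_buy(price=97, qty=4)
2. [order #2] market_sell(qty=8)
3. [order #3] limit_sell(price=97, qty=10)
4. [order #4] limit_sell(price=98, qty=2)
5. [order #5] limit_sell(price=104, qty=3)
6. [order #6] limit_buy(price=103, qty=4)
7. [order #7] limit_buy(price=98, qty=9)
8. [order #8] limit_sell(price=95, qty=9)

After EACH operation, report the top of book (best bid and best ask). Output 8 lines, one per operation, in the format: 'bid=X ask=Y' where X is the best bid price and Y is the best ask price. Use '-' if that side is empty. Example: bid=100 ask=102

After op 1 [order #1] limit_buy(price=97, qty=4): fills=none; bids=[#1:4@97] asks=[-]
After op 2 [order #2] market_sell(qty=8): fills=#1x#2:4@97; bids=[-] asks=[-]
After op 3 [order #3] limit_sell(price=97, qty=10): fills=none; bids=[-] asks=[#3:10@97]
After op 4 [order #4] limit_sell(price=98, qty=2): fills=none; bids=[-] asks=[#3:10@97 #4:2@98]
After op 5 [order #5] limit_sell(price=104, qty=3): fills=none; bids=[-] asks=[#3:10@97 #4:2@98 #5:3@104]
After op 6 [order #6] limit_buy(price=103, qty=4): fills=#6x#3:4@97; bids=[-] asks=[#3:6@97 #4:2@98 #5:3@104]
After op 7 [order #7] limit_buy(price=98, qty=9): fills=#7x#3:6@97 #7x#4:2@98; bids=[#7:1@98] asks=[#5:3@104]
After op 8 [order #8] limit_sell(price=95, qty=9): fills=#7x#8:1@98; bids=[-] asks=[#8:8@95 #5:3@104]

Answer: bid=97 ask=-
bid=- ask=-
bid=- ask=97
bid=- ask=97
bid=- ask=97
bid=- ask=97
bid=98 ask=104
bid=- ask=95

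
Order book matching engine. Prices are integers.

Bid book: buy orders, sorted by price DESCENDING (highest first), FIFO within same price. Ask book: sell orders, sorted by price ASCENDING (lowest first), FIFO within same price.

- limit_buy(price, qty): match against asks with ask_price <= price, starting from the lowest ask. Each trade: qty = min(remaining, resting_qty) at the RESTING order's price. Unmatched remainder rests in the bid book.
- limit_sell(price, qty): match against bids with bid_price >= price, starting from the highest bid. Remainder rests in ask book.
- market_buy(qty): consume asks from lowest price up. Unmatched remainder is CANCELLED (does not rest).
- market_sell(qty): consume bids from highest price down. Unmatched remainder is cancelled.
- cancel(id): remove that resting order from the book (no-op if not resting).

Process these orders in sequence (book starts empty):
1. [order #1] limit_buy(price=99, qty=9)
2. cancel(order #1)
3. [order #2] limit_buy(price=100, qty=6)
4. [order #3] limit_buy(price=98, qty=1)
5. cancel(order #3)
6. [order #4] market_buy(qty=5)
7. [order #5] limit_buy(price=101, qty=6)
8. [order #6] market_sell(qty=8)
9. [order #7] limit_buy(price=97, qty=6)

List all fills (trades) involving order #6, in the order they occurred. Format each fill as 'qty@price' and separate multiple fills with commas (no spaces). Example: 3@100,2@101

Answer: 6@101,2@100

Derivation:
After op 1 [order #1] limit_buy(price=99, qty=9): fills=none; bids=[#1:9@99] asks=[-]
After op 2 cancel(order #1): fills=none; bids=[-] asks=[-]
After op 3 [order #2] limit_buy(price=100, qty=6): fills=none; bids=[#2:6@100] asks=[-]
After op 4 [order #3] limit_buy(price=98, qty=1): fills=none; bids=[#2:6@100 #3:1@98] asks=[-]
After op 5 cancel(order #3): fills=none; bids=[#2:6@100] asks=[-]
After op 6 [order #4] market_buy(qty=5): fills=none; bids=[#2:6@100] asks=[-]
After op 7 [order #5] limit_buy(price=101, qty=6): fills=none; bids=[#5:6@101 #2:6@100] asks=[-]
After op 8 [order #6] market_sell(qty=8): fills=#5x#6:6@101 #2x#6:2@100; bids=[#2:4@100] asks=[-]
After op 9 [order #7] limit_buy(price=97, qty=6): fills=none; bids=[#2:4@100 #7:6@97] asks=[-]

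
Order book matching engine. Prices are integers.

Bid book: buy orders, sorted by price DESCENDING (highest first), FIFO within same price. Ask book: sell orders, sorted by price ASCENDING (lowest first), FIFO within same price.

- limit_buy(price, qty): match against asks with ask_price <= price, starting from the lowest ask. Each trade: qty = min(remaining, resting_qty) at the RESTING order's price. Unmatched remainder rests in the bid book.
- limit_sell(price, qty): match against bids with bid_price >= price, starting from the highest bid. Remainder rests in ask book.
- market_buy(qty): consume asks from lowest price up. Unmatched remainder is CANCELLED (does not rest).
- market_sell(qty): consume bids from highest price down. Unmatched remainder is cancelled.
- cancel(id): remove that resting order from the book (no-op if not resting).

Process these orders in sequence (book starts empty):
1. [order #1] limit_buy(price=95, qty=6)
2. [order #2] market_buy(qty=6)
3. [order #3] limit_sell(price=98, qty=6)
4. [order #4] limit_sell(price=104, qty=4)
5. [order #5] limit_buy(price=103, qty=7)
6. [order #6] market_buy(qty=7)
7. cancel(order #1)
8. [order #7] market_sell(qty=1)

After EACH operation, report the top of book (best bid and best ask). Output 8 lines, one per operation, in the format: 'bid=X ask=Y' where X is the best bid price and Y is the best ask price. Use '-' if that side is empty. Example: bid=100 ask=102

Answer: bid=95 ask=-
bid=95 ask=-
bid=95 ask=98
bid=95 ask=98
bid=103 ask=104
bid=103 ask=-
bid=103 ask=-
bid=- ask=-

Derivation:
After op 1 [order #1] limit_buy(price=95, qty=6): fills=none; bids=[#1:6@95] asks=[-]
After op 2 [order #2] market_buy(qty=6): fills=none; bids=[#1:6@95] asks=[-]
After op 3 [order #3] limit_sell(price=98, qty=6): fills=none; bids=[#1:6@95] asks=[#3:6@98]
After op 4 [order #4] limit_sell(price=104, qty=4): fills=none; bids=[#1:6@95] asks=[#3:6@98 #4:4@104]
After op 5 [order #5] limit_buy(price=103, qty=7): fills=#5x#3:6@98; bids=[#5:1@103 #1:6@95] asks=[#4:4@104]
After op 6 [order #6] market_buy(qty=7): fills=#6x#4:4@104; bids=[#5:1@103 #1:6@95] asks=[-]
After op 7 cancel(order #1): fills=none; bids=[#5:1@103] asks=[-]
After op 8 [order #7] market_sell(qty=1): fills=#5x#7:1@103; bids=[-] asks=[-]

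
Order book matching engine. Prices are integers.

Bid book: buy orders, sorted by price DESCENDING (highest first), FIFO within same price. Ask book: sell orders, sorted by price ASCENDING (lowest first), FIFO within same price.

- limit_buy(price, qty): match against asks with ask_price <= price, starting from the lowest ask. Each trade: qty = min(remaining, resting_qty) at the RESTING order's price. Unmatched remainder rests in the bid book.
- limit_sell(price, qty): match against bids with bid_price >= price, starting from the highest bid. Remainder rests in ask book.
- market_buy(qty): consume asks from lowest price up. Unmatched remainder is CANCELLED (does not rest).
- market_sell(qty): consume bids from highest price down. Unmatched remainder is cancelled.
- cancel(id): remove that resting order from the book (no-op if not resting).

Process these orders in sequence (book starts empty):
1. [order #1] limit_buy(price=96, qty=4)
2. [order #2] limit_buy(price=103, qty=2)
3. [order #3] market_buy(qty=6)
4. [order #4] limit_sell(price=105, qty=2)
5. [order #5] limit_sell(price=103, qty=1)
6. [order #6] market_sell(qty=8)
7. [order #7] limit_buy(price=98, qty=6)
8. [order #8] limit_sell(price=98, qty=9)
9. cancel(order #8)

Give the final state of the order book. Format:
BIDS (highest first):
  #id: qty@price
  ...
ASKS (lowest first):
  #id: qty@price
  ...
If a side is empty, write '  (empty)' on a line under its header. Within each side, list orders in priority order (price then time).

After op 1 [order #1] limit_buy(price=96, qty=4): fills=none; bids=[#1:4@96] asks=[-]
After op 2 [order #2] limit_buy(price=103, qty=2): fills=none; bids=[#2:2@103 #1:4@96] asks=[-]
After op 3 [order #3] market_buy(qty=6): fills=none; bids=[#2:2@103 #1:4@96] asks=[-]
After op 4 [order #4] limit_sell(price=105, qty=2): fills=none; bids=[#2:2@103 #1:4@96] asks=[#4:2@105]
After op 5 [order #5] limit_sell(price=103, qty=1): fills=#2x#5:1@103; bids=[#2:1@103 #1:4@96] asks=[#4:2@105]
After op 6 [order #6] market_sell(qty=8): fills=#2x#6:1@103 #1x#6:4@96; bids=[-] asks=[#4:2@105]
After op 7 [order #7] limit_buy(price=98, qty=6): fills=none; bids=[#7:6@98] asks=[#4:2@105]
After op 8 [order #8] limit_sell(price=98, qty=9): fills=#7x#8:6@98; bids=[-] asks=[#8:3@98 #4:2@105]
After op 9 cancel(order #8): fills=none; bids=[-] asks=[#4:2@105]

Answer: BIDS (highest first):
  (empty)
ASKS (lowest first):
  #4: 2@105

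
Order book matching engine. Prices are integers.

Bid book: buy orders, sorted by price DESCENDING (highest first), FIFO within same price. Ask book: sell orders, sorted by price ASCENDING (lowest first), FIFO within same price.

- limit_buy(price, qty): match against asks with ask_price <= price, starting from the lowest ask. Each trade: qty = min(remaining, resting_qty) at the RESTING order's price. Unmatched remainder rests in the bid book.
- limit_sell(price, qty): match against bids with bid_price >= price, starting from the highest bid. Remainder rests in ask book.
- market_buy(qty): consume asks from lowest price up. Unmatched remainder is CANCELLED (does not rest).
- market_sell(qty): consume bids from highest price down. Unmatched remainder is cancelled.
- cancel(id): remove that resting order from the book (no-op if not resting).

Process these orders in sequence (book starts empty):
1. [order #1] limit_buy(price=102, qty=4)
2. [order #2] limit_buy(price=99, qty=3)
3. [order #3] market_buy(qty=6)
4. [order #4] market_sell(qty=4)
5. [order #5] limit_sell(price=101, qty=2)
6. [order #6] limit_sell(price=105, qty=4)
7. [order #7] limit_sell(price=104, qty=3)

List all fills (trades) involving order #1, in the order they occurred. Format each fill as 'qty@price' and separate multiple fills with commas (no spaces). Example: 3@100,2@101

Answer: 4@102

Derivation:
After op 1 [order #1] limit_buy(price=102, qty=4): fills=none; bids=[#1:4@102] asks=[-]
After op 2 [order #2] limit_buy(price=99, qty=3): fills=none; bids=[#1:4@102 #2:3@99] asks=[-]
After op 3 [order #3] market_buy(qty=6): fills=none; bids=[#1:4@102 #2:3@99] asks=[-]
After op 4 [order #4] market_sell(qty=4): fills=#1x#4:4@102; bids=[#2:3@99] asks=[-]
After op 5 [order #5] limit_sell(price=101, qty=2): fills=none; bids=[#2:3@99] asks=[#5:2@101]
After op 6 [order #6] limit_sell(price=105, qty=4): fills=none; bids=[#2:3@99] asks=[#5:2@101 #6:4@105]
After op 7 [order #7] limit_sell(price=104, qty=3): fills=none; bids=[#2:3@99] asks=[#5:2@101 #7:3@104 #6:4@105]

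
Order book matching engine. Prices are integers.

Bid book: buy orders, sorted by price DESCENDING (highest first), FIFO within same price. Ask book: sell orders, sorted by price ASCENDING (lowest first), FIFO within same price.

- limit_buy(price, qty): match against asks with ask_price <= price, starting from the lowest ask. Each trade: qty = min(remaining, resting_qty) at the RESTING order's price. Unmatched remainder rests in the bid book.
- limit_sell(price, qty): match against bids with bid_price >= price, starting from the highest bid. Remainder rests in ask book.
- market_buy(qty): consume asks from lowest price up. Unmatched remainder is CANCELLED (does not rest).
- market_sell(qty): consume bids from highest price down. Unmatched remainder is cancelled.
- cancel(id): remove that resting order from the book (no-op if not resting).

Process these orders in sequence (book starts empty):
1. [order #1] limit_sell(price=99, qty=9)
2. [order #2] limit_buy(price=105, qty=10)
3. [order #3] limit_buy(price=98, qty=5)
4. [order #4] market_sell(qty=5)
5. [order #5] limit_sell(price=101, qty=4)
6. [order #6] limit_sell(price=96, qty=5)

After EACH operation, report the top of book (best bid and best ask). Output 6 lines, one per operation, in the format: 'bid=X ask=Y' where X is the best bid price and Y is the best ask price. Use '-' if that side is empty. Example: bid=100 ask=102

After op 1 [order #1] limit_sell(price=99, qty=9): fills=none; bids=[-] asks=[#1:9@99]
After op 2 [order #2] limit_buy(price=105, qty=10): fills=#2x#1:9@99; bids=[#2:1@105] asks=[-]
After op 3 [order #3] limit_buy(price=98, qty=5): fills=none; bids=[#2:1@105 #3:5@98] asks=[-]
After op 4 [order #4] market_sell(qty=5): fills=#2x#4:1@105 #3x#4:4@98; bids=[#3:1@98] asks=[-]
After op 5 [order #5] limit_sell(price=101, qty=4): fills=none; bids=[#3:1@98] asks=[#5:4@101]
After op 6 [order #6] limit_sell(price=96, qty=5): fills=#3x#6:1@98; bids=[-] asks=[#6:4@96 #5:4@101]

Answer: bid=- ask=99
bid=105 ask=-
bid=105 ask=-
bid=98 ask=-
bid=98 ask=101
bid=- ask=96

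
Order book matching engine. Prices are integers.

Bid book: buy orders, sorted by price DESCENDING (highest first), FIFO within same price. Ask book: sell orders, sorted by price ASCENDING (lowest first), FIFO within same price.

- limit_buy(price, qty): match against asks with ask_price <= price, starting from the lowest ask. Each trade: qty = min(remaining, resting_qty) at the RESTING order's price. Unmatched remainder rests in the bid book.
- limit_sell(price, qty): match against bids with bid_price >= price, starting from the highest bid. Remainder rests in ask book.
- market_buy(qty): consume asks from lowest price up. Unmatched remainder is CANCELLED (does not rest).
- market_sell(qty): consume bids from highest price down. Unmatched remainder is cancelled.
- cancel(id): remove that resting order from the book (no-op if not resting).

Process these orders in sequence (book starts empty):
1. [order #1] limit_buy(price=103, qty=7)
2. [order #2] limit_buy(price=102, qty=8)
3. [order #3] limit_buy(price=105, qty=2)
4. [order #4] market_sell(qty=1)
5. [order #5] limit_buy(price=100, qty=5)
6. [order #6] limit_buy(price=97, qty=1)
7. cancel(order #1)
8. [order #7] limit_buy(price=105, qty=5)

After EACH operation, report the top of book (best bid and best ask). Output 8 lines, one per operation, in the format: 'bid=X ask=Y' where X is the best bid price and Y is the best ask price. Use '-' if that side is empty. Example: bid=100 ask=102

Answer: bid=103 ask=-
bid=103 ask=-
bid=105 ask=-
bid=105 ask=-
bid=105 ask=-
bid=105 ask=-
bid=105 ask=-
bid=105 ask=-

Derivation:
After op 1 [order #1] limit_buy(price=103, qty=7): fills=none; bids=[#1:7@103] asks=[-]
After op 2 [order #2] limit_buy(price=102, qty=8): fills=none; bids=[#1:7@103 #2:8@102] asks=[-]
After op 3 [order #3] limit_buy(price=105, qty=2): fills=none; bids=[#3:2@105 #1:7@103 #2:8@102] asks=[-]
After op 4 [order #4] market_sell(qty=1): fills=#3x#4:1@105; bids=[#3:1@105 #1:7@103 #2:8@102] asks=[-]
After op 5 [order #5] limit_buy(price=100, qty=5): fills=none; bids=[#3:1@105 #1:7@103 #2:8@102 #5:5@100] asks=[-]
After op 6 [order #6] limit_buy(price=97, qty=1): fills=none; bids=[#3:1@105 #1:7@103 #2:8@102 #5:5@100 #6:1@97] asks=[-]
After op 7 cancel(order #1): fills=none; bids=[#3:1@105 #2:8@102 #5:5@100 #6:1@97] asks=[-]
After op 8 [order #7] limit_buy(price=105, qty=5): fills=none; bids=[#3:1@105 #7:5@105 #2:8@102 #5:5@100 #6:1@97] asks=[-]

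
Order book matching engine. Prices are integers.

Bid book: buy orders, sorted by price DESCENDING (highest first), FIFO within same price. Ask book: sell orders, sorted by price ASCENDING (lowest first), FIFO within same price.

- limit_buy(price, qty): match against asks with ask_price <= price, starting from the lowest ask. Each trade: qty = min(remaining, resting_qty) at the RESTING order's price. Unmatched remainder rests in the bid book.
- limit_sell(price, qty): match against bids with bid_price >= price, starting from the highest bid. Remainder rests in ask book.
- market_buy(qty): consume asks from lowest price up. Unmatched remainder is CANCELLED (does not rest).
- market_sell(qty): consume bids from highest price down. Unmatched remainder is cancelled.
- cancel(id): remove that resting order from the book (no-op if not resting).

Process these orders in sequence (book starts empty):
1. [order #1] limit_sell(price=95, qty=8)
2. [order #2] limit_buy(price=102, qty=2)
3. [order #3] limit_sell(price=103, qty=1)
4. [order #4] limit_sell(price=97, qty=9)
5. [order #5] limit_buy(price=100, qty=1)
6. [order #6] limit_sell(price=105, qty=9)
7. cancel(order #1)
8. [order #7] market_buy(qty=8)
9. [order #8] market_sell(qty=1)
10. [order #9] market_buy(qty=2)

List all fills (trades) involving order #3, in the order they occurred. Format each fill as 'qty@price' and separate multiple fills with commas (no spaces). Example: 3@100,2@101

Answer: 1@103

Derivation:
After op 1 [order #1] limit_sell(price=95, qty=8): fills=none; bids=[-] asks=[#1:8@95]
After op 2 [order #2] limit_buy(price=102, qty=2): fills=#2x#1:2@95; bids=[-] asks=[#1:6@95]
After op 3 [order #3] limit_sell(price=103, qty=1): fills=none; bids=[-] asks=[#1:6@95 #3:1@103]
After op 4 [order #4] limit_sell(price=97, qty=9): fills=none; bids=[-] asks=[#1:6@95 #4:9@97 #3:1@103]
After op 5 [order #5] limit_buy(price=100, qty=1): fills=#5x#1:1@95; bids=[-] asks=[#1:5@95 #4:9@97 #3:1@103]
After op 6 [order #6] limit_sell(price=105, qty=9): fills=none; bids=[-] asks=[#1:5@95 #4:9@97 #3:1@103 #6:9@105]
After op 7 cancel(order #1): fills=none; bids=[-] asks=[#4:9@97 #3:1@103 #6:9@105]
After op 8 [order #7] market_buy(qty=8): fills=#7x#4:8@97; bids=[-] asks=[#4:1@97 #3:1@103 #6:9@105]
After op 9 [order #8] market_sell(qty=1): fills=none; bids=[-] asks=[#4:1@97 #3:1@103 #6:9@105]
After op 10 [order #9] market_buy(qty=2): fills=#9x#4:1@97 #9x#3:1@103; bids=[-] asks=[#6:9@105]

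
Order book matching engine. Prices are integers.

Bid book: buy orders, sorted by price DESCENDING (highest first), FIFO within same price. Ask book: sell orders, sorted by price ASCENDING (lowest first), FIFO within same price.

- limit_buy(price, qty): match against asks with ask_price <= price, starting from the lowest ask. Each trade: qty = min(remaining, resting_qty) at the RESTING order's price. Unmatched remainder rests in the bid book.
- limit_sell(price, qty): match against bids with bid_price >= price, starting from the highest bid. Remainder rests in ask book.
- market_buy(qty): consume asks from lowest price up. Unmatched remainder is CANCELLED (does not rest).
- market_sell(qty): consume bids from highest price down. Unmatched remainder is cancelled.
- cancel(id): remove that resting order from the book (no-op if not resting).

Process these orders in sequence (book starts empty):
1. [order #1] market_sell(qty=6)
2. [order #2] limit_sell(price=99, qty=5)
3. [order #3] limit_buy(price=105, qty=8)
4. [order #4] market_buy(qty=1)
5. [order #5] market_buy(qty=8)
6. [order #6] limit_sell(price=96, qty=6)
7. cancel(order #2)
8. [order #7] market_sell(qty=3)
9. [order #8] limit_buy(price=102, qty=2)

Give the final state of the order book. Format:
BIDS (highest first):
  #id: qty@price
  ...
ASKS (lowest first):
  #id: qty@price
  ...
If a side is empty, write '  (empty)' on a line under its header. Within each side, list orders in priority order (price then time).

After op 1 [order #1] market_sell(qty=6): fills=none; bids=[-] asks=[-]
After op 2 [order #2] limit_sell(price=99, qty=5): fills=none; bids=[-] asks=[#2:5@99]
After op 3 [order #3] limit_buy(price=105, qty=8): fills=#3x#2:5@99; bids=[#3:3@105] asks=[-]
After op 4 [order #4] market_buy(qty=1): fills=none; bids=[#3:3@105] asks=[-]
After op 5 [order #5] market_buy(qty=8): fills=none; bids=[#3:3@105] asks=[-]
After op 6 [order #6] limit_sell(price=96, qty=6): fills=#3x#6:3@105; bids=[-] asks=[#6:3@96]
After op 7 cancel(order #2): fills=none; bids=[-] asks=[#6:3@96]
After op 8 [order #7] market_sell(qty=3): fills=none; bids=[-] asks=[#6:3@96]
After op 9 [order #8] limit_buy(price=102, qty=2): fills=#8x#6:2@96; bids=[-] asks=[#6:1@96]

Answer: BIDS (highest first):
  (empty)
ASKS (lowest first):
  #6: 1@96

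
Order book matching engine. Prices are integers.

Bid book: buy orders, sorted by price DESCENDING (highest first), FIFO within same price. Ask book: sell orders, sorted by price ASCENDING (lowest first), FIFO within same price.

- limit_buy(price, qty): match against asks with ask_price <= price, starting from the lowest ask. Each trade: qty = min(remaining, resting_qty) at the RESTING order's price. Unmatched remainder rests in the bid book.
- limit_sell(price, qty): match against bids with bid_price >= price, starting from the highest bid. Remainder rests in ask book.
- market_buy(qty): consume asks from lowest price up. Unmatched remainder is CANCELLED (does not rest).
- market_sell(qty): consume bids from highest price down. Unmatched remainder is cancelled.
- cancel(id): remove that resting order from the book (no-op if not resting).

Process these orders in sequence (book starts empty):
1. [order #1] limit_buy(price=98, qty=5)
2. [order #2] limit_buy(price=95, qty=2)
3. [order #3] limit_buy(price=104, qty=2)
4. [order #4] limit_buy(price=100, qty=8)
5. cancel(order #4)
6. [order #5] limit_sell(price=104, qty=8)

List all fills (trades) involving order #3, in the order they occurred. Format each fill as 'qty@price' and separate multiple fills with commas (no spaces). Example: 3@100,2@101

Answer: 2@104

Derivation:
After op 1 [order #1] limit_buy(price=98, qty=5): fills=none; bids=[#1:5@98] asks=[-]
After op 2 [order #2] limit_buy(price=95, qty=2): fills=none; bids=[#1:5@98 #2:2@95] asks=[-]
After op 3 [order #3] limit_buy(price=104, qty=2): fills=none; bids=[#3:2@104 #1:5@98 #2:2@95] asks=[-]
After op 4 [order #4] limit_buy(price=100, qty=8): fills=none; bids=[#3:2@104 #4:8@100 #1:5@98 #2:2@95] asks=[-]
After op 5 cancel(order #4): fills=none; bids=[#3:2@104 #1:5@98 #2:2@95] asks=[-]
After op 6 [order #5] limit_sell(price=104, qty=8): fills=#3x#5:2@104; bids=[#1:5@98 #2:2@95] asks=[#5:6@104]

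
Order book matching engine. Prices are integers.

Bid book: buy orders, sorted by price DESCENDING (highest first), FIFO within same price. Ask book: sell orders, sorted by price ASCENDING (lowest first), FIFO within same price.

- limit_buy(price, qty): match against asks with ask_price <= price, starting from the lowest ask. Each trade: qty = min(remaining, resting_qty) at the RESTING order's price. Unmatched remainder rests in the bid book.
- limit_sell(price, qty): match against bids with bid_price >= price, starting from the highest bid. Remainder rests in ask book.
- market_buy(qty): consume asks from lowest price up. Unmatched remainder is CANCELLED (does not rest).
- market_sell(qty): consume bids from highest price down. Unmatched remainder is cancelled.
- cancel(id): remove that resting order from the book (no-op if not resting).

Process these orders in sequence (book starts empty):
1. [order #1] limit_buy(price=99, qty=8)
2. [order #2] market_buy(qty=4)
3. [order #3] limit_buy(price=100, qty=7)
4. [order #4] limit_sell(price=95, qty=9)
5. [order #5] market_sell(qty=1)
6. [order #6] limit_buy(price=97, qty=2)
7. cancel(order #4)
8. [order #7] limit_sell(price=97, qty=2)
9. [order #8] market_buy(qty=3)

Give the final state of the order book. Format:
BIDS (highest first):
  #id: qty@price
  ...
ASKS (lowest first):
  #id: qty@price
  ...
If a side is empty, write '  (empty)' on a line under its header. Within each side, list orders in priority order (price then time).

After op 1 [order #1] limit_buy(price=99, qty=8): fills=none; bids=[#1:8@99] asks=[-]
After op 2 [order #2] market_buy(qty=4): fills=none; bids=[#1:8@99] asks=[-]
After op 3 [order #3] limit_buy(price=100, qty=7): fills=none; bids=[#3:7@100 #1:8@99] asks=[-]
After op 4 [order #4] limit_sell(price=95, qty=9): fills=#3x#4:7@100 #1x#4:2@99; bids=[#1:6@99] asks=[-]
After op 5 [order #5] market_sell(qty=1): fills=#1x#5:1@99; bids=[#1:5@99] asks=[-]
After op 6 [order #6] limit_buy(price=97, qty=2): fills=none; bids=[#1:5@99 #6:2@97] asks=[-]
After op 7 cancel(order #4): fills=none; bids=[#1:5@99 #6:2@97] asks=[-]
After op 8 [order #7] limit_sell(price=97, qty=2): fills=#1x#7:2@99; bids=[#1:3@99 #6:2@97] asks=[-]
After op 9 [order #8] market_buy(qty=3): fills=none; bids=[#1:3@99 #6:2@97] asks=[-]

Answer: BIDS (highest first):
  #1: 3@99
  #6: 2@97
ASKS (lowest first):
  (empty)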